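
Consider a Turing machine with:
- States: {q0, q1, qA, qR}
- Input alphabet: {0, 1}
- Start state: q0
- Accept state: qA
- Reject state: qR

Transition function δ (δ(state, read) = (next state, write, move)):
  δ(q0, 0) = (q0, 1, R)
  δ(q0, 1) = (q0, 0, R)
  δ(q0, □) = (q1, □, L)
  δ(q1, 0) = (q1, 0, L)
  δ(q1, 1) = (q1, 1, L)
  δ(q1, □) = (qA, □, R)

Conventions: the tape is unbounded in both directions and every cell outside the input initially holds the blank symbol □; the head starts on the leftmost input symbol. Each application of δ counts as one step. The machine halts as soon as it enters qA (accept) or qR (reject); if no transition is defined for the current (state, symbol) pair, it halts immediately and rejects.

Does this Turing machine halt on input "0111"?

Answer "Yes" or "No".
Step 0: [q0]0111 (head at position 0)
Step 1: δ(q0, 0) = (q0, 1, R)  ⊢  1[q0]111 (head at position 1)
Step 2: δ(q0, 1) = (q0, 0, R)  ⊢  10[q0]11 (head at position 2)
Step 3: δ(q0, 1) = (q0, 0, R)  ⊢  100[q0]1 (head at position 3)
Step 4: δ(q0, 1) = (q0, 0, R)  ⊢  1000[q0]□ (head at position 4)
Step 5: δ(q0, □) = (q1, □, L)  ⊢  100[q1]0□ (head at position 3)
Step 6: δ(q1, 0) = (q1, 0, L)  ⊢  10[q1]00□ (head at position 2)
Step 7: δ(q1, 0) = (q1, 0, L)  ⊢  1[q1]000□ (head at position 1)
Step 8: δ(q1, 0) = (q1, 0, L)  ⊢  [q1]1000□ (head at position 0)
Step 9: δ(q1, 1) = (q1, 1, L)  ⊢  [q1]□1000□ (head at position -1)
Step 10: δ(q1, □) = (qA, □, R)  ⊢  □[qA]1000□ (head at position 0)
The machine is in qA, so it halts and accepts.
It halts after 10 steps.

Final answer: Yes - halts after 10 steps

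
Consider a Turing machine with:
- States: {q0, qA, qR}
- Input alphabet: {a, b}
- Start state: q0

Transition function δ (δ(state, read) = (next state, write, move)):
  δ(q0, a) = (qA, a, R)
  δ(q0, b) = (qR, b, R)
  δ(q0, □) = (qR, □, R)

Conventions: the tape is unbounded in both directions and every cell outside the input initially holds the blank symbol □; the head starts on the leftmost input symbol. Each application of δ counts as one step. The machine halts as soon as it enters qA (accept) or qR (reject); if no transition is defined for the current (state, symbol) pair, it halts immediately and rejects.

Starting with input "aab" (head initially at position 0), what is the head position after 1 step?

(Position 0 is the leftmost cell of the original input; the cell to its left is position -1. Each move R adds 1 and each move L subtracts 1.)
Step 0: [q0]aab (head at position 0)
Step 1: δ(q0, a) = (qA, a, R)  ⊢  a[qA]ab (head at position 1)
Head position after 1 step: 1

Final answer: Position 1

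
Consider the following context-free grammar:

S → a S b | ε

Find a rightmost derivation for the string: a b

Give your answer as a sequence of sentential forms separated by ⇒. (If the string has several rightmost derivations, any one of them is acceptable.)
Start with S.
Step 1: the rightmost non-terminal is S; apply S → a S b:  a S b
Step 2: the rightmost non-terminal is S; apply S → ε:  a b

Final answer: S ⇒ a S b ⇒ a b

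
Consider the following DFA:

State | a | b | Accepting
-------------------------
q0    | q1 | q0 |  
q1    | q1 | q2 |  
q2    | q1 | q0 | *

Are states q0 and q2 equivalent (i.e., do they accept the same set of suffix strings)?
Try the suffix ε (the empty string).
From q0: q0 — not accepting.
From q2: q2 — accepting.
The two states disagree on this suffix, so they are not equivalent.

Final answer: No. Distinguishing string: ε (the empty string) - accepted from q2 but not from q0.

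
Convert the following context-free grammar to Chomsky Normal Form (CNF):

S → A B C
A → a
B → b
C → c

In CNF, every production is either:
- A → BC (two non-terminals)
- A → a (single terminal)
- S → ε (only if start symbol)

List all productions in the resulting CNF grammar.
The grammar has no ε-productions or unit productions to eliminate.
A → a is already in CNF (single terminal) – keep it.
B → b is already in CNF (single terminal) – keep it.
C → c is already in CNF (single terminal) – keep it.
S → A B C has 3 symbols on the right: break it into binary productions S → A X0, X0 → B C.
Resulting CNF grammar (5 productions): A → a; B → b; C → c; S → A X0; X0 → B C

Final answer: A → a; B → b; C → c; S → A X0; X0 → B C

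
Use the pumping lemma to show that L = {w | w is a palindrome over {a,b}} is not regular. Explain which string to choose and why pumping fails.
Language: L = {w | w is a palindrome over {a,b}} (strings that read the same forwards and backwards)
Step 1: Assume for contradiction that L is regular, with pumping length p.
Step 2: Choose s = a^p b a^p. Then s ∈ L (it reads the same forwards and backwards) and |s| ≥ p.
Step 3: Consider any decomposition s = xyz with |xy| ≤ p and |y| > 0. Since |xy| ≤ p and the first p symbols of s are all a's, y = a^k for some k with 1 ≤ k ≤ p.
Step 4: Pumping up (i = 2): xy²z = a^(p+k) b a^p. Its reverse is a^p b a^(p+k) ≠ a^(p+k) b a^p (the single b is no longer in the middle), so xy²z is not a palindrome and xy²z ∉ L.
This contradicts the pumping lemma, so L is not regular.

Final answer: Choose s = a^p b a^p. Since |xy| ≤ p, y = a^k with k ≥ 1. Then xy²z = a^(p+k) b a^p is not a palindrome, so ∉ L.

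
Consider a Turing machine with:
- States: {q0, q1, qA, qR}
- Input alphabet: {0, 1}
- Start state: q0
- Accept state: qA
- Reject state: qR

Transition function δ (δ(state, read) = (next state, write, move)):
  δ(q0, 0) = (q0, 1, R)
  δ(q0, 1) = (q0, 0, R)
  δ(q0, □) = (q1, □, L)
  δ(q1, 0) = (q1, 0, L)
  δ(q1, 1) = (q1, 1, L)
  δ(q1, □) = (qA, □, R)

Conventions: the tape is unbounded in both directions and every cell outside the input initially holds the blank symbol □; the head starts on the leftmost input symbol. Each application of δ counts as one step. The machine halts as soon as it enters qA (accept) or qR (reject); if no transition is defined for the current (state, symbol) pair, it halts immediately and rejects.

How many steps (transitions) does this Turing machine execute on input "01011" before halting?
Step 0: [q0]01011 (head at position 0)
Step 1: δ(q0, 0) = (q0, 1, R)  ⊢  1[q0]1011 (head at position 1)
Step 2: δ(q0, 1) = (q0, 0, R)  ⊢  10[q0]011 (head at position 2)
Step 3: δ(q0, 0) = (q0, 1, R)  ⊢  101[q0]11 (head at position 3)
Step 4: δ(q0, 1) = (q0, 0, R)  ⊢  1010[q0]1 (head at position 4)
Step 5: δ(q0, 1) = (q0, 0, R)  ⊢  10100[q0]□ (head at position 5)
Step 6: δ(q0, □) = (q1, □, L)  ⊢  1010[q1]0□ (head at position 4)
Step 7: δ(q1, 0) = (q1, 0, L)  ⊢  101[q1]00□ (head at position 3)
Step 8: δ(q1, 0) = (q1, 0, L)  ⊢  10[q1]100□ (head at position 2)
Step 9: δ(q1, 1) = (q1, 1, L)  ⊢  1[q1]0100□ (head at position 1)
Step 10: δ(q1, 0) = (q1, 0, L)  ⊢  [q1]10100□ (head at position 0)
Step 11: δ(q1, 1) = (q1, 1, L)  ⊢  [q1]□10100□ (head at position -1)
Step 12: δ(q1, □) = (qA, □, R)  ⊢  □[qA]10100□ (head at position 0)
The machine is in qA, so it halts and accepts.
Number of transitions executed: 12.

Final answer: 12 steps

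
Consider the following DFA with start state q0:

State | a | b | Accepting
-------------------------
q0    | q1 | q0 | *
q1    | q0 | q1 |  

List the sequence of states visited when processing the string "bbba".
q0 → q0 → q0 → q0 → q1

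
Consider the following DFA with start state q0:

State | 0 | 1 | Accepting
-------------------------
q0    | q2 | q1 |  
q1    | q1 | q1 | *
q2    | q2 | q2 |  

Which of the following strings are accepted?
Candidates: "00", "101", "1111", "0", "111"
"00": q0 → q2 → q2; q2 is not accepting → rejected
"101": q0 → q1 → q1 → q1; q1 is accepting → accepted
"1111": q0 → q1 → q1 → q1 → q1; q1 is accepting → accepted
"0": q0 → q2; q2 is not accepting → rejected
"111": q0 → q1 → q1 → q1; q1 is accepting → accepted

Final answer: "101", "1111", "111"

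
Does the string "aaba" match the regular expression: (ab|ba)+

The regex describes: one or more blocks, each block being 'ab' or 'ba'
No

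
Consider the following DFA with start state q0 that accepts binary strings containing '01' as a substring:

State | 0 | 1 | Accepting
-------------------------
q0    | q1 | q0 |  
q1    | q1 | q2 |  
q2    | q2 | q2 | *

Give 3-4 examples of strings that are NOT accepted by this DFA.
Any strings that end in a non-accepting state work; for example:
"1": q0 → q0; q0 is not accepting → rejected
"100": q0 → q0 → q1 → q1; q1 is not accepting → rejected
"110": q0 → q0 → q0 → q1; q1 is not accepting → rejected
"1100": q0 → q0 → q0 → q1 → q1; q1 is not accepting → rejected

Final answer: "1", "100", "110", "1100"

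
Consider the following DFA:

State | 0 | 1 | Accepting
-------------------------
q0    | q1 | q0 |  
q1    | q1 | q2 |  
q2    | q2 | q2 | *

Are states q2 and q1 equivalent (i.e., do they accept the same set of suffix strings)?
Try the suffix ε (the empty string).
From q2: q2 — accepting.
From q1: q1 — not accepting.
The two states disagree on this suffix, so they are not equivalent.

Final answer: No. Distinguishing string: ε (the empty string) - accepted from q2 but not from q1.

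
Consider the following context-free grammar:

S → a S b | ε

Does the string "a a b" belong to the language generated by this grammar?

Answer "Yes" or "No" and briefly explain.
Every derivation applies S → a S b some number n of times and then S → ε, producing a^n b^n with equally many a's and b's. The string a a b has two a's but only one b, so it cannot be derived.

Final answer: No - no valid derivation exists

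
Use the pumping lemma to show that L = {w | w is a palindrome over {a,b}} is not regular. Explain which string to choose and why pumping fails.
Language: L = {w | w is a palindrome over {a,b}} (strings that read the same forwards and backwards)
Step 1: Assume for contradiction that L is regular, with pumping length p.
Step 2: Choose s = a^p b a^p. Then s ∈ L (it reads the same forwards and backwards) and |s| ≥ p.
Step 3: Consider any decomposition s = xyz with |xy| ≤ p and |y| > 0. Since |xy| ≤ p and the first p symbols of s are all a's, y = a^k for some k with 1 ≤ k ≤ p.
Step 4: Pumping up (i = 2): xy²z = a^(p+k) b a^p. Its reverse is a^p b a^(p+k) ≠ a^(p+k) b a^p (the single b is no longer in the middle), so xy²z is not a palindrome and xy²z ∉ L.
This contradicts the pumping lemma, so L is not regular.

Final answer: Choose s = a^p b a^p. Since |xy| ≤ p, y = a^k with k ≥ 1. Then xy²z = a^(p+k) b a^p is not a palindrome, so ∉ L.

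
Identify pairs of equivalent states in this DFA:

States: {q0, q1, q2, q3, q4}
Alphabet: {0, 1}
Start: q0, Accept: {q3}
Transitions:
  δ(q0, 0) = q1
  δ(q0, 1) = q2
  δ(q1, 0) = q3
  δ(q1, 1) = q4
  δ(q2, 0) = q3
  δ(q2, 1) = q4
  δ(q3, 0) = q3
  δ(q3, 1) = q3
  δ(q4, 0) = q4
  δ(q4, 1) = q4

Using the table-filling algorithm:
Round 0 – mark pairs where exactly one state is accepting: (q0,q3), (q1,q3), (q2,q3), (q3,q4)
Round 1 – newly marked: (q0,q1) [on 0: q1 vs q3, already marked]; (q0,q2) [on 0: q1 vs q3, already marked]; (q1,q4) [on 0: q3 vs q4, already marked]; (q2,q4) [on 0: q3 vs q4, already marked]
Round 2 – newly marked: (q0,q4) [on 0: q1 vs q4, already marked]
No further pairs can be marked.
(q1, q2) unmarked: δ(q1,0)=q3, δ(q2,0)=q3; δ(q1,1)=q4, δ(q2,1)=q4 → equivalent
Equivalent pairs: (q1, q2)

Final answer: Equivalent pairs: (q1, q2)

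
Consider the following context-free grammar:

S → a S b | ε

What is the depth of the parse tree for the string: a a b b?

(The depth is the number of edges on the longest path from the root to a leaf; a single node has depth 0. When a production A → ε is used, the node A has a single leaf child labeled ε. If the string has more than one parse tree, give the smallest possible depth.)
The only parse tree applies S → a S b 2 times (once per matching a…b pair) and then S → ε.
The S nodes sit at depths 0, 1, …, 2; the innermost S (depth 2) has the single child ε at depth 3.
The terminal leaves a, b are at depths 1..2, so the longest root-to-leaf path is S → S → … → S → ε with 3 edges.
Depth = 3.

Final answer: 3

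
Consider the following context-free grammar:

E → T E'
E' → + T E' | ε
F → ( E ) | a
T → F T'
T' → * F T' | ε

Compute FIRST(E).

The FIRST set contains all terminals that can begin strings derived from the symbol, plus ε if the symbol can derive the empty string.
FIRST(F): F → ( E ) contributes '(' and F → a contributes 'a', so FIRST(F) = {(, a}. F is not nullable.
FIRST(T): T → F T' begins with F, and F is not nullable, so FIRST(T) = FIRST(F) = {(, a}.
FIRST(E): E → T E' begins with T, and T is not nullable, so FIRST(E) = FIRST(T) = {(, a}.

Final answer: {(, a}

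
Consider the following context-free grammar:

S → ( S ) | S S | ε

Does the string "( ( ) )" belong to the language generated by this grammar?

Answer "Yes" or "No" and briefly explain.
A derivation exists: S ⇒ ( S ) ⇒ ( ( S ) ) ⇒ ( ( ) ) (using S → ( S ) twice, then S → ε).

Final answer: Yes - a valid derivation exists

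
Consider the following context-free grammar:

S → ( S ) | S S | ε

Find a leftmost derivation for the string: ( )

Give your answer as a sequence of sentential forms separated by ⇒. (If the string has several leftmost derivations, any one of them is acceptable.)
Start with S.
Step 1: the leftmost non-terminal is S; apply S → ( S ):  ( S )
Step 2: the leftmost non-terminal is S; apply S → ε:  ( )

Final answer: S ⇒ ( S ) ⇒ ( )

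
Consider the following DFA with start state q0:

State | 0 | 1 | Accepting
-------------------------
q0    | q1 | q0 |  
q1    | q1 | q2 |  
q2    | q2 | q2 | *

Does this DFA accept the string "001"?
Start in q0.
Read '0': q0 → q1
Read '0': q1 → q1
Read '1': q1 → q2
Final state q2 is accepting, so the string is accepted.

Final answer: Yes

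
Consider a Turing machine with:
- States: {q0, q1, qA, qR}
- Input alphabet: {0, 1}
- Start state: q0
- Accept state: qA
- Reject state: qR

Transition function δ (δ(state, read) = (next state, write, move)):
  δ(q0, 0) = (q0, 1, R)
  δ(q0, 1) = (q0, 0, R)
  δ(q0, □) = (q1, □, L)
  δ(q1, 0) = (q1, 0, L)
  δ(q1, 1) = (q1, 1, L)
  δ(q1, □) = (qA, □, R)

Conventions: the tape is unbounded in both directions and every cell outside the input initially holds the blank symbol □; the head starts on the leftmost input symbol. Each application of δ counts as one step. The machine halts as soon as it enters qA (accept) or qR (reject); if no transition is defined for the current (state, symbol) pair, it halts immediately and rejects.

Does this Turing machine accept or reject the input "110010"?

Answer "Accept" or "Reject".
Step 0: [q0]110010 (head at position 0)
Step 1: δ(q0, 1) = (q0, 0, R)  ⊢  0[q0]10010 (head at position 1)
Step 2: δ(q0, 1) = (q0, 0, R)  ⊢  00[q0]0010 (head at position 2)
Step 3: δ(q0, 0) = (q0, 1, R)  ⊢  001[q0]010 (head at position 3)
Step 4: δ(q0, 0) = (q0, 1, R)  ⊢  0011[q0]10 (head at position 4)
Step 5: δ(q0, 1) = (q0, 0, R)  ⊢  00110[q0]0 (head at position 5)
Step 6: δ(q0, 0) = (q0, 1, R)  ⊢  001101[q0]□ (head at position 6)
Step 7: δ(q0, □) = (q1, □, L)  ⊢  00110[q1]1□ (head at position 5)
Step 8: δ(q1, 1) = (q1, 1, L)  ⊢  0011[q1]01□ (head at position 4)
Step 9: δ(q1, 0) = (q1, 0, L)  ⊢  001[q1]101□ (head at position 3)
Step 10: δ(q1, 1) = (q1, 1, L)  ⊢  00[q1]1101□ (head at position 2)
Step 11: δ(q1, 1) = (q1, 1, L)  ⊢  0[q1]01101□ (head at position 1)
Step 12: δ(q1, 0) = (q1, 0, L)  ⊢  [q1]001101□ (head at position 0)
Step 13: δ(q1, 0) = (q1, 0, L)  ⊢  [q1]□001101□ (head at position -1)
Step 14: δ(q1, □) = (qA, □, R)  ⊢  □[qA]001101□ (head at position 0)
The machine is in qA, so it halts and accepts.

Final answer: Accept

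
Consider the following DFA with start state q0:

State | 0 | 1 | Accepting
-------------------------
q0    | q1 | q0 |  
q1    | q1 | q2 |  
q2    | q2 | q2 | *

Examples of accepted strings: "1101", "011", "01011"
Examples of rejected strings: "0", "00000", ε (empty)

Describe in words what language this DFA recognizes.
binary strings containing '01' as a substring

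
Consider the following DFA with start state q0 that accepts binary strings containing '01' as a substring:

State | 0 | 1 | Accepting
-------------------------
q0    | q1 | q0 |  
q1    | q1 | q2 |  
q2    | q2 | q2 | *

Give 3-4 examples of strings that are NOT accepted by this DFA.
Any strings that end in a non-accepting state work; for example:
ε: q0; q0 is not accepting → rejected
"0": q0 → q1; q1 is not accepting → rejected
"1": q0 → q0; q0 is not accepting → rejected
"10": q0 → q0 → q1; q1 is not accepting → rejected

Final answer: ε, "0", "1", "10"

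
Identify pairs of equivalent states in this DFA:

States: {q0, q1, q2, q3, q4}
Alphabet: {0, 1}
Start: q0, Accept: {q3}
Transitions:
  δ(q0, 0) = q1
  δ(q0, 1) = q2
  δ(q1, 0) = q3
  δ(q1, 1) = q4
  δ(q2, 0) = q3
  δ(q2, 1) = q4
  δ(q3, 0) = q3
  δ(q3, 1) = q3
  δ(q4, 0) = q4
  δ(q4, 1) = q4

Using the table-filling algorithm:
Round 0 – mark pairs where exactly one state is accepting: (q0,q3), (q1,q3), (q2,q3), (q3,q4)
Round 1 – newly marked: (q0,q1) [on 0: q1 vs q3, already marked]; (q0,q2) [on 0: q1 vs q3, already marked]; (q1,q4) [on 0: q3 vs q4, already marked]; (q2,q4) [on 0: q3 vs q4, already marked]
Round 2 – newly marked: (q0,q4) [on 0: q1 vs q4, already marked]
No further pairs can be marked.
(q1, q2) unmarked: δ(q1,0)=q3, δ(q2,0)=q3; δ(q1,1)=q4, δ(q2,1)=q4 → equivalent
Equivalent pairs: (q1, q2)

Final answer: Equivalent pairs: (q1, q2)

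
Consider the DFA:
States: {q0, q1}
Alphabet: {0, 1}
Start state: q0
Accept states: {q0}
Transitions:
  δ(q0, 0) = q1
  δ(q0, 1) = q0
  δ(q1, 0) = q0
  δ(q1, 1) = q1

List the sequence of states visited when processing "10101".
Starting at q0
Read '1': q0 -> q0
Read '0': q0 -> q1
Read '1': q1 -> q1
Read '0': q1 -> q0
Read '1': q0 -> q0

Final answer: q0 -> q0 -> q1 -> q1 -> q0 -> q0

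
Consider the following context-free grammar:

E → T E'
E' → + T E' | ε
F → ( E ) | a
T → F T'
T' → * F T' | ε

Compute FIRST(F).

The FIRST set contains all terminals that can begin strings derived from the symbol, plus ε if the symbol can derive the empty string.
FIRST(F): F → ( E ) contributes '(' and F → a contributes 'a', so FIRST(F) = {(, a}. F is not nullable.

Final answer: {(, a}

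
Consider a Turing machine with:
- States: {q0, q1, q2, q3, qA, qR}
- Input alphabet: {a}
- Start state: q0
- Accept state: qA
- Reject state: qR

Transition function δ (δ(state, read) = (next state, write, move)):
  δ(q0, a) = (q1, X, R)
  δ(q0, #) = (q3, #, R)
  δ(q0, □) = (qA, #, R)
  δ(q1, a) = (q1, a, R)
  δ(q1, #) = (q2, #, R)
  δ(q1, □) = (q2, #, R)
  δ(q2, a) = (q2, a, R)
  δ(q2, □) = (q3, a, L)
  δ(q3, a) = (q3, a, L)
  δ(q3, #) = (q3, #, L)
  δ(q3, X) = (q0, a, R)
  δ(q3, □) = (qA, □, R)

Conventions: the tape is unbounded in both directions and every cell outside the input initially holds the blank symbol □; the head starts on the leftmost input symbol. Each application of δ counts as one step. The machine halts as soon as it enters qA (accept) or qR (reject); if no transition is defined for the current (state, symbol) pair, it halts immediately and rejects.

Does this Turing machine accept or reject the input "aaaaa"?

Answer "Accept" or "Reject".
Trace (configuration after each step, as tape_left[state]tape_right with head position):
Step 0: [q0]aaaaa (head at position 0)
Step 1: X[q1]aaaa (head 1)
Step 2: Xa[q1]aaa (head 2)
Step 3: Xaa[q1]aa (head 3)
Step 4: Xaaa[q1]a (head 4)
Step 5: Xaaaa[q1]□ (head 5)
Step 6: Xaaaa#[q2]□ (head 6)
Step 7: Xaaaa[q3]#a (head 5)
Step 8: Xaaa[q3]a#a (head 4)
Step 9: Xaa[q3]aa#a (head 3)
Step 10: Xa[q3]aaa#a (head 2)
Step 11: X[q3]aaaa#a (head 1)
Step 12: [q3]Xaaaa#a (head 0)
Step 13: a[q0]aaaa#a (head 1)
Step 14: aX[q1]aaa#a (head 2)
Step 15: aXa[q1]aa#a (head 3)
Step 16: aXaa[q1]a#a (head 4)
Step 17: aXaaa[q1]#a (head 5)
Step 18: aXaaa#[q2]a (head 6)
Step 19: aXaaa#a[q2]□ (head 7)
Step 20: aXaaa#[q3]aa (head 6)
Step 21: aXaaa[q3]#aa (head 5)
Step 22: aXaa[q3]a#aa (head 4)
Step 23: aXa[q3]aa#aa (head 3)
Step 24: aX[q3]aaa#aa (head 2)
Step 25: a[q3]Xaaa#aa (head 1)
Step 26: aa[q0]aaa#aa (head 2)
Step 27: aaX[q1]aa#aa (head 3)
Step 28: aaXa[q1]a#aa (head 4)
Step 29: aaXaa[q1]#aa (head 5)
Step 30: aaXaa#[q2]aa (head 6)
Step 31: aaXaa#a[q2]a (head 7)
Step 32: aaXaa#aa[q2]□ (head 8)
Step 33: aaXaa#a[q3]aa (head 7)
Step 34: aaXaa#[q3]aaa (head 6)
Step 35: aaXaa[q3]#aaa (head 5)
Step 36: aaXa[q3]a#aaa (head 4)
Step 37: aaX[q3]aa#aaa (head 3)
Step 38: aa[q3]Xaa#aaa (head 2)
Step 39: aaa[q0]aa#aaa (head 3)
Step 40: aaaX[q1]a#aaa (head 4)
Step 41: aaaXa[q1]#aaa (head 5)
Step 42: aaaXa#[q2]aaa (head 6)
Step 43: aaaXa#a[q2]aa (head 7)
Step 44: aaaXa#aa[q2]a (head 8)
Step 45: aaaXa#aaa[q2]□ (head 9)
Step 46: aaaXa#aa[q3]aa (head 8)
Step 47: aaaXa#a[q3]aaa (head 7)
Step 48: aaaXa#[q3]aaaa (head 6)
Step 49: aaaXa[q3]#aaaa (head 5)
Step 50: aaaX[q3]a#aaaa (head 4)
Step 51: aaa[q3]Xa#aaaa (head 3)
Step 52: aaaa[q0]a#aaaa (head 4)
Step 53: aaaaX[q1]#aaaa (head 5)
Step 54: aaaaX#[q2]aaaa (head 6)
Step 55: aaaaX#a[q2]aaa (head 7)
Step 56: aaaaX#aa[q2]aa (head 8)
Step 57: aaaaX#aaa[q2]a (head 9)
Step 58: aaaaX#aaaa[q2]□ (head 10)
Step 59: aaaaX#aaa[q3]aa (head 9)
Step 60: aaaaX#aa[q3]aaa (head 8)
Step 61: aaaaX#a[q3]aaaa (head 7)
Step 62: aaaaX#[q3]aaaaa (head 6)
Step 63: aaaaX[q3]#aaaaa (head 5)
Step 64: aaaa[q3]X#aaaaa (head 4)
Step 65: aaaaa[q0]#aaaaa (head 5)
Step 66: aaaaa#[q3]aaaaa (head 6)
Step 67: aaaaa[q3]#aaaaa (head 5)
Step 68: aaaa[q3]a#aaaaa (head 4)
Step 69: aaa[q3]aa#aaaaa (head 3)
Step 70: aa[q3]aaa#aaaaa (head 2)
Step 71: a[q3]aaaa#aaaaa (head 1)
Step 72: [q3]aaaaa#aaaaa (head 0)
Step 73: [q3]□aaaaa#aaaaa (head -1)
Step 74: □[qA]aaaaa#aaaaa (head 0)
The machine is in qA, so it halts and accepts.

Final answer: Accept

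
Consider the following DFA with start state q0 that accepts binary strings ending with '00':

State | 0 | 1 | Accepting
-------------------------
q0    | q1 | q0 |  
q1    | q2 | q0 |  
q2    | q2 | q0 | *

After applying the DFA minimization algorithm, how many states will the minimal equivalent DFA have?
All 3 states are reachable from q0, so none can be removed as unreachable.
Table-filling: first mark every (accepting, non-accepting) pair as distinguishable (accepting: {q2}; non-accepting: {q0, q1}).
Round 1: (q0, q1) on '0' go to q1 and q2, already distinguishable → mark.
Every pair of states is distinguishable, so the DFA is already minimal.
Equivalence classes: {q0}, {q1}, {q2} → 3 states.

Final answer: 3 states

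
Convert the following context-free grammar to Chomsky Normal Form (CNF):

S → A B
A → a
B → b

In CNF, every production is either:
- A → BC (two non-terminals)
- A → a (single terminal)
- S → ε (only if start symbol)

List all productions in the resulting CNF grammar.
The grammar has no ε-productions or unit productions to eliminate.
S → A B is already in CNF (two non-terminals) – keep it.
A → a is already in CNF (single terminal) – keep it.
B → b is already in CNF (single terminal) – keep it.
Resulting CNF grammar (3 productions): A → a; B → b; S → A B

Final answer: A → a; B → b; S → A B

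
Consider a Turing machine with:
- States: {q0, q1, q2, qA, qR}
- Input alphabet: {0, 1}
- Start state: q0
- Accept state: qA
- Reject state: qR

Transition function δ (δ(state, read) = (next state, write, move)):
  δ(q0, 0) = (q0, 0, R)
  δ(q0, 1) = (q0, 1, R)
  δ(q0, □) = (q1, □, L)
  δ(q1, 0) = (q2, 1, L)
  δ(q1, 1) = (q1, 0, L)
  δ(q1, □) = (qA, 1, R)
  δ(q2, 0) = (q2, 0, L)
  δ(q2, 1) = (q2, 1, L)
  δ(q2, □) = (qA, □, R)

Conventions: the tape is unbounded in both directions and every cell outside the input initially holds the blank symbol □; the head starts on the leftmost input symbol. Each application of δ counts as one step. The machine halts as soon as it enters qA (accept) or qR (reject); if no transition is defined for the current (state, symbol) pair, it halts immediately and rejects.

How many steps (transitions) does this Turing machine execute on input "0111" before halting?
Step 0: [q0]0111 (head at position 0)
Step 1: δ(q0, 0) = (q0, 0, R)  ⊢  0[q0]111 (head at position 1)
Step 2: δ(q0, 1) = (q0, 1, R)  ⊢  01[q0]11 (head at position 2)
Step 3: δ(q0, 1) = (q0, 1, R)  ⊢  011[q0]1 (head at position 3)
Step 4: δ(q0, 1) = (q0, 1, R)  ⊢  0111[q0]□ (head at position 4)
Step 5: δ(q0, □) = (q1, □, L)  ⊢  011[q1]1□ (head at position 3)
Step 6: δ(q1, 1) = (q1, 0, L)  ⊢  01[q1]10□ (head at position 2)
Step 7: δ(q1, 1) = (q1, 0, L)  ⊢  0[q1]100□ (head at position 1)
Step 8: δ(q1, 1) = (q1, 0, L)  ⊢  [q1]0000□ (head at position 0)
Step 9: δ(q1, 0) = (q2, 1, L)  ⊢  [q2]□1000□ (head at position -1)
Step 10: δ(q2, □) = (qA, □, R)  ⊢  □[qA]1000□ (head at position 0)
The machine is in qA, so it halts and accepts.
Number of transitions executed: 10.

Final answer: 10 steps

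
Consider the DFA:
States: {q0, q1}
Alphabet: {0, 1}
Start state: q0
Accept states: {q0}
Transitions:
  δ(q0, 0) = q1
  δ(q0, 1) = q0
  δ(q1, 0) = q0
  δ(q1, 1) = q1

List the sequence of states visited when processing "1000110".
Starting at q0
Read '1': q0 -> q0
Read '0': q0 -> q1
Read '0': q1 -> q0
Read '0': q0 -> q1
Read '1': q1 -> q1
Read '1': q1 -> q1
Read '0': q1 -> q0

Final answer: q0 -> q0 -> q1 -> q0 -> q1 -> q1 -> q1 -> q0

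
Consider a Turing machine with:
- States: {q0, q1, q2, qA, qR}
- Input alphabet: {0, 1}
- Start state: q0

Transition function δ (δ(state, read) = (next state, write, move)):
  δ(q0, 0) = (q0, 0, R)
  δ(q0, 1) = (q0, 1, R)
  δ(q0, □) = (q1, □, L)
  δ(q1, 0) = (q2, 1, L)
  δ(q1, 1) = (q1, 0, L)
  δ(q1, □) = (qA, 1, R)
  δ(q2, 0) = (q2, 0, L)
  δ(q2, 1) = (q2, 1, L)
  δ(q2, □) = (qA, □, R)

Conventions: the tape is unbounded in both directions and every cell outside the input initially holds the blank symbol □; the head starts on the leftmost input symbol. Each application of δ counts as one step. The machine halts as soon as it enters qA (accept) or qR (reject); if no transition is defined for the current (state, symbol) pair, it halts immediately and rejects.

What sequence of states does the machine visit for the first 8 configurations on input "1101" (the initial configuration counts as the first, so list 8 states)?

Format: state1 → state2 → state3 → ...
Step 0: [q0]1101 (head at position 0)
Step 1: δ(q0, 1) = (q0, 1, R)  ⊢  1[q0]101 (head at position 1)
Step 2: δ(q0, 1) = (q0, 1, R)  ⊢  11[q0]01 (head at position 2)
Step 3: δ(q0, 0) = (q0, 0, R)  ⊢  110[q0]1 (head at position 3)
Step 4: δ(q0, 1) = (q0, 1, R)  ⊢  1101[q0]□ (head at position 4)
Step 5: δ(q0, □) = (q1, □, L)  ⊢  110[q1]1□ (head at position 3)
Step 6: δ(q1, 1) = (q1, 0, L)  ⊢  11[q1]00□ (head at position 2)
Step 7: δ(q1, 0) = (q2, 1, L)  ⊢  1[q2]110□ (head at position 1)
Reading off the states of these 8 configurations: q0 → q0 → q0 → q0 → q0 → q1 → q1 → q2

Final answer: q0 → q0 → q0 → q0 → q0 → q1 → q1 → q2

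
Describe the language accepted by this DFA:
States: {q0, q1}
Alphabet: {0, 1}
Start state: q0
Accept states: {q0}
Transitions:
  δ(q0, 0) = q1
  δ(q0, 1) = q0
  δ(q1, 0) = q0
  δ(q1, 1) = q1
Analyzing the DFA structure:
Start state: q0
Accept states: {q0}
Interpreting what each state remembers (checking against the transitions):
  q0: an even number of 0s has been read so far
  q1: an odd number of 0s has been read so far
  δ(q0, 0): in q0 (an even number of 0s has been read so far), after reading 0 we have: an odd number of 0s has been read so far → q1
  δ(q0, 1): in q0 (an even number of 0s has been read so far), after reading 1 we have: an even number of 0s has been read so far → q0
  δ(q1, 0): in q1 (an odd number of 0s has been read so far), after reading 0 we have: an even number of 0s has been read so far → q0
  δ(q1, 1): in q1 (an odd number of 0s has been read so far), after reading 1 we have: an odd number of 0s has been read so far → q1
A string is accepted iff it ends in {q0}, i.e. an even number of 0s has been read so far.
Language: All binary strings with an even number of 0s

Final answer: All binary strings with an even number of 0s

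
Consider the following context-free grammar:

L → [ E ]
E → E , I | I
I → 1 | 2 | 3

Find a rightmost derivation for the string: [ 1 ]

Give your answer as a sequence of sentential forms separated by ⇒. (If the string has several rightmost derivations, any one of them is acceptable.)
Start with L.
Step 1: the rightmost non-terminal is L; apply L → [ E ]:  [ E ]
Step 2: the rightmost non-terminal is E; apply E → I:  [ I ]
Step 3: the rightmost non-terminal is I; apply I → 1:  [ 1 ]

Final answer: L ⇒ [ E ] ⇒ [ I ] ⇒ [ 1 ]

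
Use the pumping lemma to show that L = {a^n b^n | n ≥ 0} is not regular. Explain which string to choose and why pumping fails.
Language: L = {a^n b^n | n ≥ 0} (equal numbers of a's followed by b's)
Step 1: Assume for contradiction that L is regular, with pumping length p.
Step 2: Choose s = a^p b^p. Then s ∈ L (it has p a's followed by p b's) and |s| ≥ p.
Step 3: Consider any decomposition s = xyz with |xy| ≤ p and |y| > 0. Since |xy| ≤ p and the first p symbols of s are all a's, y = a^k for some k with 1 ≤ k ≤ p.
Step 4: Pumping up (i = 2): xy²z = a^(p+k) b^p, which has more a's than b's, so xy²z ∉ L.
This contradicts the pumping lemma, so L is not regular.

Final answer: Choose s = a^p b^p. Since |xy| ≤ p, y = a^k with k ≥ 1. Then xy²z = a^(p+k) b^p ∉ L.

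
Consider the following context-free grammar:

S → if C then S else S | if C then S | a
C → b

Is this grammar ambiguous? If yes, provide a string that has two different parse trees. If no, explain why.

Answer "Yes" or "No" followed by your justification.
The 'dangling else' can attach to either if. Two leftmost derivations of  if b then if b then a else a:
  (1) S ⇒ if C then S else S ⇒ if b then S else S ⇒ if b then if C then S else S ⇒ if b then if b then S else S ⇒ if b then if b then a else S ⇒ if b then if b then a else a   (else belongs to the outer if)
  (2) S ⇒ if C then S ⇒ if b then S ⇒ if b then if C then S else S ⇒ if b then if b then S else S ⇒ if b then if b then a else S ⇒ if b then if b then a else a   (else belongs to the inner if)
Two distinct parse trees for the same string, so the grammar is ambiguous.

Final answer: Yes - the string 'if b then if b then a else a' has two distinct leftmost derivations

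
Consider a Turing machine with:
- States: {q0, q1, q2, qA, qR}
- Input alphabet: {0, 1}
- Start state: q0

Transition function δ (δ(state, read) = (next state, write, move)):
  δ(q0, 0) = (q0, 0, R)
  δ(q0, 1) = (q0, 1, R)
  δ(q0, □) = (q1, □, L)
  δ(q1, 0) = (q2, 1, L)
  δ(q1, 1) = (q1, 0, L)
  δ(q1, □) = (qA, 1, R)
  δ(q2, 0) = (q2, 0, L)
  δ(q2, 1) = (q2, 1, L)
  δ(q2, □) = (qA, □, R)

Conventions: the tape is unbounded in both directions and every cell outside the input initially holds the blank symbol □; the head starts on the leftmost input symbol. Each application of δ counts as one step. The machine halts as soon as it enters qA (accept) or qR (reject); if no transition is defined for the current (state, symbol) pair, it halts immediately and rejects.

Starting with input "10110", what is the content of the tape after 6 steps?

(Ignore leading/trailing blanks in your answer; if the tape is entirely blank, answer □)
Step 0: [q0]10110 (head at position 0)
Step 1: δ(q0, 1) = (q0, 1, R)  ⊢  1[q0]0110 (head at position 1)
Step 2: δ(q0, 0) = (q0, 0, R)  ⊢  10[q0]110 (head at position 2)
Step 3: δ(q0, 1) = (q0, 1, R)  ⊢  101[q0]10 (head at position 3)
Step 4: δ(q0, 1) = (q0, 1, R)  ⊢  1011[q0]0 (head at position 4)
Step 5: δ(q0, 0) = (q0, 0, R)  ⊢  10110[q0]□ (head at position 5)
Step 6: δ(q0, □) = (q1, □, L)  ⊢  1011[q1]0□ (head at position 4)
Tape after 6 steps (ignoring surrounding blanks): 10110

Final answer: Tape: 10110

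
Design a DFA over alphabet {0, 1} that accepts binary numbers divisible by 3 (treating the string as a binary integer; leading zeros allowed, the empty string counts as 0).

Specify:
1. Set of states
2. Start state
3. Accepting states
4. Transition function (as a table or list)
One valid DFA (any DFA recognizing the same language is acceptable):
States: {q0, q1, q2}
Start: q0
Accepting: {q0}
Transitions (accepting states marked with *):
State | 0 | 1 | Accepting
-------------------------
q0    | q0 | q1 | *
q1    | q2 | q0 |  
q2    | q1 | q2 |  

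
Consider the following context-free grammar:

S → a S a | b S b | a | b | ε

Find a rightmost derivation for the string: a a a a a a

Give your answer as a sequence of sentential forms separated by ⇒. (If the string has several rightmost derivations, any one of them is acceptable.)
Start with S.
Step 1: the rightmost non-terminal is S; apply S → a S a:  a S a
Step 2: the rightmost non-terminal is S; apply S → a S a:  a a S a a
Step 3: the rightmost non-terminal is S; apply S → a S a:  a a a S a a a
Step 4: the rightmost non-terminal is S; apply S → ε:  a a a a a a

Final answer: S ⇒ a S a ⇒ a a S a a ⇒ a a a S a a a ⇒ a a a a a a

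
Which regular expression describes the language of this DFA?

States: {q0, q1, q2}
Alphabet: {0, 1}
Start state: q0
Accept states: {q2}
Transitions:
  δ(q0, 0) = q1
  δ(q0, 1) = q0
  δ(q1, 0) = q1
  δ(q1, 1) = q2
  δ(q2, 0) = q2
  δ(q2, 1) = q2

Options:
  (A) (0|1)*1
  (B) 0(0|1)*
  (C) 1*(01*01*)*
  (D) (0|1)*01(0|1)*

Testing sample strings against the DFA:
  '0010' -> accepted
  '10001' -> accepted
  '11' -> rejected
  '11' -> rejected
Checking each option for a counterexample:
  (A) (0|1)*1: '1' is rejected by the DFA but matches the regex → eliminated
  (B) 0(0|1)*: '0' is rejected by the DFA but matches the regex → eliminated
  (C) 1*(01*01*)*: ε is rejected by the DFA but matches the regex → eliminated
  (D) (0|1)*01(0|1)*: agrees with the DFA on all strings of length ≤ 4
Only (D) (0|1)*01(0|1)* is consistent with the DFA.

Final answer: (D) (0|1)*01(0|1)*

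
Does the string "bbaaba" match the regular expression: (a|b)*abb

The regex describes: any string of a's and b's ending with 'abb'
No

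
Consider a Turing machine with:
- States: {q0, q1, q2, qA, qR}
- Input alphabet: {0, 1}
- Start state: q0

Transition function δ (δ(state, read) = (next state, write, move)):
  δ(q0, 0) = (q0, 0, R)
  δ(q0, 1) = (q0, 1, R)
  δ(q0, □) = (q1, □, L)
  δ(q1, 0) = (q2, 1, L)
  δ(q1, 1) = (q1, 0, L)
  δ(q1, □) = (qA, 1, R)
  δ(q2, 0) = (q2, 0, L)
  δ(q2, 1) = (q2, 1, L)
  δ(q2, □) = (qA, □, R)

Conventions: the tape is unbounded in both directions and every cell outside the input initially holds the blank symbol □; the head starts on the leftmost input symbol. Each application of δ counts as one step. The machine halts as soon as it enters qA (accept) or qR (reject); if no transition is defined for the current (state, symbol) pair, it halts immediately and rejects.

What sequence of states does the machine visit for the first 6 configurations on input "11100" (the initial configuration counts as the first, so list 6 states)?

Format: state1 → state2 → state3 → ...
Step 0: [q0]11100 (head at position 0)
Step 1: δ(q0, 1) = (q0, 1, R)  ⊢  1[q0]1100 (head at position 1)
Step 2: δ(q0, 1) = (q0, 1, R)  ⊢  11[q0]100 (head at position 2)
Step 3: δ(q0, 1) = (q0, 1, R)  ⊢  111[q0]00 (head at position 3)
Step 4: δ(q0, 0) = (q0, 0, R)  ⊢  1110[q0]0 (head at position 4)
Step 5: δ(q0, 0) = (q0, 0, R)  ⊢  11100[q0]□ (head at position 5)
Reading off the states of these 6 configurations: q0 → q0 → q0 → q0 → q0 → q0

Final answer: q0 → q0 → q0 → q0 → q0 → q0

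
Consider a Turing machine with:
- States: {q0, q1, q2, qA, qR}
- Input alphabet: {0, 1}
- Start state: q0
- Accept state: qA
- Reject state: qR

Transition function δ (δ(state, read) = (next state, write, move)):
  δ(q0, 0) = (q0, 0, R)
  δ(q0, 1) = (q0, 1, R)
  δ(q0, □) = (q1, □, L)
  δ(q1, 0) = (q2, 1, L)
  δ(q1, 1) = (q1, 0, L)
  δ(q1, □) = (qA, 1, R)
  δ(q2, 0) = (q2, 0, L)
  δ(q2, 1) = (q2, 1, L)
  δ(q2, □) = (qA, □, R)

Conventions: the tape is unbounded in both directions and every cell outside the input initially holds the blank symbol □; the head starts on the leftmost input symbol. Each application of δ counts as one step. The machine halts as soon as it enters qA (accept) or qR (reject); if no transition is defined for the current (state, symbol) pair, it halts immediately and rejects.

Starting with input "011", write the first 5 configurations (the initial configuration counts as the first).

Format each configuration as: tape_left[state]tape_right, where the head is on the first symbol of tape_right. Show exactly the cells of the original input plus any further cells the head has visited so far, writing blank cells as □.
Step 0: [q0]011 (head at position 0)
Step 1: δ(q0, 0) = (q0, 0, R)  ⊢  0[q0]11 (head at position 1)
Step 2: δ(q0, 1) = (q0, 1, R)  ⊢  01[q0]1 (head at position 2)
Step 3: δ(q0, 1) = (q0, 1, R)  ⊢  011[q0]□ (head at position 3)
Step 4: δ(q0, □) = (q1, □, L)  ⊢  01[q1]1□ (head at position 2)

Final answer: [q0]011 ⊢ 0[q0]11 ⊢ 01[q0]1 ⊢ 011[q0]□ ⊢ 01[q1]1□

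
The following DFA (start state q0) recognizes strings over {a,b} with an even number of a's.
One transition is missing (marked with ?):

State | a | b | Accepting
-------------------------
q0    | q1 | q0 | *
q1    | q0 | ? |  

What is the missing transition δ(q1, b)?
q1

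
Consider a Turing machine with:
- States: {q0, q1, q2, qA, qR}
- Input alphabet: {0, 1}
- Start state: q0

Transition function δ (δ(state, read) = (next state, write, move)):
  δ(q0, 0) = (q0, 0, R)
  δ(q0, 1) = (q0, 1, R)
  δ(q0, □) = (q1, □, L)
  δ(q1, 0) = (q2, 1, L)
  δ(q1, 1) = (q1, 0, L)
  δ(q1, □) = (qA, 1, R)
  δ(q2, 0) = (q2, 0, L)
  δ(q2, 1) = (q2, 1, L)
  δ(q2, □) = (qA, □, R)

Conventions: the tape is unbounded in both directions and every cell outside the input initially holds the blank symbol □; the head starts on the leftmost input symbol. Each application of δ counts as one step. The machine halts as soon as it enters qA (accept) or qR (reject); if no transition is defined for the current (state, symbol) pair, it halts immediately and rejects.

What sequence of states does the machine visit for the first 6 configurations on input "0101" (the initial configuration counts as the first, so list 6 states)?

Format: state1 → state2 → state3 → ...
Step 0: [q0]0101 (head at position 0)
Step 1: δ(q0, 0) = (q0, 0, R)  ⊢  0[q0]101 (head at position 1)
Step 2: δ(q0, 1) = (q0, 1, R)  ⊢  01[q0]01 (head at position 2)
Step 3: δ(q0, 0) = (q0, 0, R)  ⊢  010[q0]1 (head at position 3)
Step 4: δ(q0, 1) = (q0, 1, R)  ⊢  0101[q0]□ (head at position 4)
Step 5: δ(q0, □) = (q1, □, L)  ⊢  010[q1]1□ (head at position 3)
Reading off the states of these 6 configurations: q0 → q0 → q0 → q0 → q0 → q1

Final answer: q0 → q0 → q0 → q0 → q0 → q1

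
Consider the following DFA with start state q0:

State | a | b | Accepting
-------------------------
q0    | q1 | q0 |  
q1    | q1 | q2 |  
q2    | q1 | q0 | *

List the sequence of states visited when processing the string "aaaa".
q0 → q1 → q1 → q1 → q1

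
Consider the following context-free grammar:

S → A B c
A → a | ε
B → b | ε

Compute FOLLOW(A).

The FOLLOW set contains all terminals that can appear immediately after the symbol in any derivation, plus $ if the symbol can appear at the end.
A occurs in S → A B c followed by B c. Add FIRST(B) minus ε = {b}; B is nullable (B → ε), so what follows B can also follow A: the terminal c. FOLLOW(A) = {b, c}.

Final answer: {b, c}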